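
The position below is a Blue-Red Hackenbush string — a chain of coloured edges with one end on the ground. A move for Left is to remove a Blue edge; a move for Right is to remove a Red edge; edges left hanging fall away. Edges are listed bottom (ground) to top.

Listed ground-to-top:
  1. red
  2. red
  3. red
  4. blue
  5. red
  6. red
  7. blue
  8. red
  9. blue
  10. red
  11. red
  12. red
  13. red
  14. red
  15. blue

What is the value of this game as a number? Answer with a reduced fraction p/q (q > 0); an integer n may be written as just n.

Prefix values for red red red blue red red blue red blue red red red red red blue via {L|R} + simplicity:
G(r) = { ∅ | 0 } — -1
G(rr) = { ∅ | -1,0 } — -2
G(rrr) = { ∅ | -2,-1,0 } — -3
G(rrrb) = { -3 | -2,-1,0 } — -5/2
G(rrrbr) = { -3 | -5/2,-2,-1,0 } — -11/4
G(rrrbrr) = { -3 | -11/4,-5/2,-2,-1,0 } — -23/8
G(rrrbrrb) = { -3,-23/8 | -11/4,-5/2,-2,-1,0 } — -45/16
G(rrrbrrbr) = { -3,-23/8 | -45/16,-11/4,-5/2,-2,-1,0 } — -91/32
G(rrrbrrbrb) = { -3,-23/8,-91/32 | -45/16,-11/4,-5/2,-2,-1,0 } — -181/64
G(rrrbrrbrbr) = { -3,-23/8,-91/32 | -181/64,-45/16,-11/4,-5/2,-2,-1,0 } — -363/128
G(rrrbrrbrbrr) = { -3,-23/8,-91/32 | -363/128,-181/64,-45/16,-11/4,-5/2,-2,-1,0 } — -727/256
G(rrrbrrbrbrrr) = { -3,-23/8,-91/32 | -727/256,-363/128,-181/64,-45/16,-11/4,-5/2,-2,-1,0 } — -1455/512
G(rrrbrrbrbrrrr) = { -3,-23/8,-91/32 | -1455/512,-727/256,-363/128,-181/64,-45/16,-11/4,-5/2,-2,-1,0 } — -2911/1024
G(rrrbrrbrbrrrrr) = { -3,-23/8,-91/32 | -2911/1024,-1455/512,-727/256,-363/128,-181/64,-45/16,-11/4,-5/2,-2,-1,0 } — -5823/2048
G(rrrbrrbrbrrrrrb) = { -3,-23/8,-91/32,-5823/2048 | -2911/1024,-1455/512,-727/256,-363/128,-181/64,-45/16,-11/4,-5/2,-2,-1,0 } — -11645/4096

-11645/4096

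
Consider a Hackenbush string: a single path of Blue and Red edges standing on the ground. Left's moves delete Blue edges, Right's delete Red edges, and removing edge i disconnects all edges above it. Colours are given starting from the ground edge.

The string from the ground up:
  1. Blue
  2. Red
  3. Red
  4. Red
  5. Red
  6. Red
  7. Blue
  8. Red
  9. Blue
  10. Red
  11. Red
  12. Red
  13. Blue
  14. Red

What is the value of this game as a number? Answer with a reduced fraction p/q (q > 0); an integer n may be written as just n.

Build G(s[:k]) for k = 1..14, string s = Blue Red Red Red Red Red Blue Red Blue Red Red Red Blue Red.
edge 1 of 14 (Blue): { 0 | · } so 1
edge 2 of 14 (Red): { 0 | 1 } so 1/2
edge 3 of 14 (Red): { 0 | 1/2 1 } so 1/4
edge 4 of 14 (Red): { 0 | 1/4 1/2 1 } so 1/8
edge 5 of 14 (Red): { 0 | 1/8 1/4 1/2 1 } so 1/16
edge 6 of 14 (Red): { 0 | 1/16 1/8 1/4 1/2 1 } so 1/32
edge 7 of 14 (Blue): { 0 1/32 | 1/16 1/8 1/4 1/2 1 } so 3/64
edge 8 of 14 (Red): { 0 1/32 | 3/64 1/16 1/8 1/4 1/2 1 } so 5/128
edge 9 of 14 (Blue): { 0 1/32 5/128 | 3/64 1/16 1/8 1/4 1/2 1 } so 11/256
edge 10 of 14 (Red): { 0 1/32 5/128 | 11/256 3/64 1/16 1/8 1/4 1/2 1 } so 21/512
edge 11 of 14 (Red): { 0 1/32 5/128 | 21/512 11/256 3/64 1/16 1/8 1/4 1/2 1 } so 41/1024
edge 12 of 14 (Red): { 0 1/32 5/128 | 41/1024 21/512 11/256 3/64 1/16 1/8 1/4 1/2 1 } so 81/2048
edge 13 of 14 (Blue): { 0 1/32 5/128 81/2048 | 41/1024 21/512 11/256 3/64 1/16 1/8 1/4 1/2 1 } so 163/4096
edge 14 of 14 (Red): { 0 1/32 5/128 81/2048 | 163/4096 41/1024 21/512 11/256 3/64 1/16 1/8 1/4 1/2 1 } so 325/8192

325/8192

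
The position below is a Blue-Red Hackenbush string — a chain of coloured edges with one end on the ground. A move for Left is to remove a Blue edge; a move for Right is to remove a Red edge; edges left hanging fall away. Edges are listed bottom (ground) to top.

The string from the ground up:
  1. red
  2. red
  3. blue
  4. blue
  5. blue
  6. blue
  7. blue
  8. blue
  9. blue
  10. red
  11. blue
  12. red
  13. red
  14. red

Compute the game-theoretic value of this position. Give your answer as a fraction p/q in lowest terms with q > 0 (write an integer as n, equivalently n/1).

Prefix values for red red blue blue blue blue blue blue blue red blue red red red via {L|R} + simplicity:
val_1 [r]  L=[none]  R=[0]  -> -1
val_2 [rr]  L=[none]  R=[-1, 0]  -> -2
val_3 [rrb]  L=[-2]  R=[-1, 0]  -> -3/2
val_4 [rrbb]  L=[-2, -3/2]  R=[-1, 0]  -> -5/4
val_5 [rrbbb]  L=[-2, -3/2, -5/4]  R=[-1, 0]  -> -9/8
val_6 [rrbbbb]  L=[-2, -3/2, -5/4, -9/8]  R=[-1, 0]  -> -17/16
val_7 [rrbbbbb]  L=[-2, -3/2, -5/4, -9/8, -17/16]  R=[-1, 0]  -> -33/32
val_8 [rrbbbbbb]  L=[-2, -3/2, -5/4, -9/8, -17/16, -33/32]  R=[-1, 0]  -> -65/64
val_9 [rrbbbbbbb]  L=[-2, -3/2, -5/4, -9/8, -17/16, -33/32, -65/64]  R=[-1, 0]  -> -129/128
val_10 [rrbbbbbbbr]  L=[-2, -3/2, -5/4, -9/8, -17/16, -33/32, -65/64]  R=[-129/128, -1, 0]  -> -259/256
val_11 [rrbbbbbbbrb]  L=[-2, -3/2, -5/4, -9/8, -17/16, -33/32, -65/64, -259/256]  R=[-129/128, -1, 0]  -> -517/512
val_12 [rrbbbbbbbrbr]  L=[-2, -3/2, -5/4, -9/8, -17/16, -33/32, -65/64, -259/256]  R=[-517/512, -129/128, -1, 0]  -> -1035/1024
val_13 [rrbbbbbbbrbrr]  L=[-2, -3/2, -5/4, -9/8, -17/16, -33/32, -65/64, -259/256]  R=[-1035/1024, -517/512, -129/128, -1, 0]  -> -2071/2048
val_14 [rrbbbbbbbrbrrr]  L=[-2, -3/2, -5/4, -9/8, -17/16, -33/32, -65/64, -259/256]  R=[-2071/2048, -1035/1024, -517/512, -129/128, -1, 0]  -> -4143/4096

-4143/4096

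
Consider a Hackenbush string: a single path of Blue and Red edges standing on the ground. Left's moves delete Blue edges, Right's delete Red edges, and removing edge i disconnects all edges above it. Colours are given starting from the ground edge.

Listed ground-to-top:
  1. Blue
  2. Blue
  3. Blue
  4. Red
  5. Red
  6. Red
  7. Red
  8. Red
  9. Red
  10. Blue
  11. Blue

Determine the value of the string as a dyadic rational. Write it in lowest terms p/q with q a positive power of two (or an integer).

519/256

Recurse on prefixes of the 11-edge string Blue Blue Blue Red Red Red Red Red Red Blue Blue:
g_1 [B]  L=[0]  R=[]  => 1
g_2 [BB]  L=[0, 1]  R=[]  => 2
g_3 [BBB]  L=[0, 1, 2]  R=[]  => 3
g_4 [BBBR]  L=[0, 1, 2]  R=[3]  => 5/2
g_5 [BBBRR]  L=[0, 1, 2]  R=[5/2, 3]  => 9/4
g_6 [BBBRRR]  L=[0, 1, 2]  R=[9/4, 5/2, 3]  => 17/8
g_7 [BBBRRRR]  L=[0, 1, 2]  R=[17/8, 9/4, 5/2, 3]  => 33/16
g_8 [BBBRRRRR]  L=[0, 1, 2]  R=[33/16, 17/8, 9/4, 5/2, 3]  => 65/32
g_9 [BBBRRRRRR]  L=[0, 1, 2]  R=[65/32, 33/16, 17/8, 9/4, 5/2, 3]  => 129/64
g_10 [BBBRRRRRRB]  L=[0, 1, 2, 129/64]  R=[65/32, 33/16, 17/8, 9/4, 5/2, 3]  => 259/128
g_11 [BBBRRRRRRBB]  L=[0, 1, 2, 129/64, 259/128]  R=[65/32, 33/16, 17/8, 9/4, 5/2, 3]  => 519/256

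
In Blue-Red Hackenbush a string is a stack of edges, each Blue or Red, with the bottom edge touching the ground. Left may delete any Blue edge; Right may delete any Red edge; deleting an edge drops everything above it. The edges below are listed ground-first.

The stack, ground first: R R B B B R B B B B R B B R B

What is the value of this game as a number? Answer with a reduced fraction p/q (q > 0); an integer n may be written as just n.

Build value(s[:k]) for k = 1..15, string s = R R B B B R B B B B R B B R B.
value(R) = {  | 0 } so -1
value(RR) = {  | -1, 0 } so -2
value(RRB) = { -2 | -1, 0 } so -3/2
value(RRBB) = { -2, -3/2 | -1, 0 } so -5/4
value(RRBBB) = { -2, -3/2, -5/4 | -1, 0 } so -9/8
value(RRBBBR) = { -2, -3/2, -5/4 | -9/8, -1, 0 } so -19/16
value(RRBBBRB) = { -2, -3/2, -5/4, -19/16 | -9/8, -1, 0 } so -37/32
value(RRBBBRBB) = { -2, -3/2, -5/4, -19/16, -37/32 | -9/8, -1, 0 } so -73/64
value(RRBBBRBBB) = { -2, -3/2, -5/4, -19/16, -37/32, -73/64 | -9/8, -1, 0 } so -145/128
value(RRBBBRBBBB) = { -2, -3/2, -5/4, -19/16, -37/32, -73/64, -145/128 | -9/8, -1, 0 } so -289/256
value(RRBBBRBBBBR) = { -2, -3/2, -5/4, -19/16, -37/32, -73/64, -145/128 | -289/256, -9/8, -1, 0 } so -579/512
value(RRBBBRBBBBRB) = { -2, -3/2, -5/4, -19/16, -37/32, -73/64, -145/128, -579/512 | -289/256, -9/8, -1, 0 } so -1157/1024
value(RRBBBRBBBBRBB) = { -2, -3/2, -5/4, -19/16, -37/32, -73/64, -145/128, -579/512, -1157/1024 | -289/256, -9/8, -1, 0 } so -2313/2048
value(RRBBBRBBBBRBBR) = { -2, -3/2, -5/4, -19/16, -37/32, -73/64, -145/128, -579/512, -1157/1024 | -2313/2048, -289/256, -9/8, -1, 0 } so -4627/4096
value(RRBBBRBBBBRBBRB) = { -2, -3/2, -5/4, -19/16, -37/32, -73/64, -145/128, -579/512, -1157/1024, -4627/4096 | -2313/2048, -289/256, -9/8, -1, 0 } so -9253/8192

-9253/8192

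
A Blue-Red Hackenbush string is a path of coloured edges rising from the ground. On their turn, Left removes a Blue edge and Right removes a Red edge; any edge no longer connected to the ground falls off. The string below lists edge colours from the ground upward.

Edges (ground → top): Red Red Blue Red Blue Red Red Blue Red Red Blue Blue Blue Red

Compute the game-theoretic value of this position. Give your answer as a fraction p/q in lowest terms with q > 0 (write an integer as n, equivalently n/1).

-7011/4096

Prefix values for Red Red Blue Red Blue Red Red Blue Red Red Blue Blue Blue Red via {L|R} + simplicity:
step 1: add Red to get R; options L={ — } R={ 0 } — -1
step 2: add Red to get RR; options L={ — } R={ -1 0 } — -2
step 3: add Blue to get RRB; options L={ -2 } R={ -1 0 } — -3/2
step 4: add Red to get RRBR; options L={ -2 } R={ -3/2 -1 0 } — -7/4
step 5: add Blue to get RRBRB; options L={ -2 -7/4 } R={ -3/2 -1 0 } — -13/8
step 6: add Red to get RRBRBR; options L={ -2 -7/4 } R={ -13/8 -3/2 -1 0 } — -27/16
step 7: add Red to get RRBRBRR; options L={ -2 -7/4 } R={ -27/16 -13/8 -3/2 -1 0 } — -55/32
step 8: add Blue to get RRBRBRRB; options L={ -2 -7/4 -55/32 } R={ -27/16 -13/8 -3/2 -1 0 } — -109/64
step 9: add Red to get RRBRBRRBR; options L={ -2 -7/4 -55/32 } R={ -109/64 -27/16 -13/8 -3/2 -1 0 } — -219/128
step 10: add Red to get RRBRBRRBRR; options L={ -2 -7/4 -55/32 } R={ -219/128 -109/64 -27/16 -13/8 -3/2 -1 0 } — -439/256
step 11: add Blue to get RRBRBRRBRRB; options L={ -2 -7/4 -55/32 -439/256 } R={ -219/128 -109/64 -27/16 -13/8 -3/2 -1 0 } — -877/512
step 12: add Blue to get RRBRBRRBRRBB; options L={ -2 -7/4 -55/32 -439/256 -877/512 } R={ -219/128 -109/64 -27/16 -13/8 -3/2 -1 0 } — -1753/1024
step 13: add Blue to get RRBRBRRBRRBBB; options L={ -2 -7/4 -55/32 -439/256 -877/512 -1753/1024 } R={ -219/128 -109/64 -27/16 -13/8 -3/2 -1 0 } — -3505/2048
step 14: add Red to get RRBRBRRBRRBBBR; options L={ -2 -7/4 -55/32 -439/256 -877/512 -1753/1024 } R={ -3505/2048 -219/128 -109/64 -27/16 -13/8 -3/2 -1 0 } — -7011/4096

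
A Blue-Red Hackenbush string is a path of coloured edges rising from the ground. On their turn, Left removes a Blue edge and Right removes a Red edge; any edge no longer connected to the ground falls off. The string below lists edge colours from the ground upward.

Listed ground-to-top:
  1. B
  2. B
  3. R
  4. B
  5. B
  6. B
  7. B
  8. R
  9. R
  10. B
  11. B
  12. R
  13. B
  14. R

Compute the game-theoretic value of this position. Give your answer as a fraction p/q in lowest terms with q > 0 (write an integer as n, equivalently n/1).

7989/4096

val_1 [B]  L=[0]  R=[]  → 1
val_2 [BB]  L=[0,1]  R=[]  → 2
val_3 [BBR]  L=[0,1]  R=[2]  → 3/2
val_4 [BBRB]  L=[0,1,3/2]  R=[2]  → 7/4
val_5 [BBRBB]  L=[0,1,3/2,7/4]  R=[2]  → 15/8
val_6 [BBRBBB]  L=[0,1,3/2,7/4,15/8]  R=[2]  → 31/16
val_7 [BBRBBBB]  L=[0,1,3/2,7/4,15/8,31/16]  R=[2]  → 63/32
val_8 [BBRBBBBR]  L=[0,1,3/2,7/4,15/8,31/16]  R=[63/32,2]  → 125/64
val_9 [BBRBBBBRR]  L=[0,1,3/2,7/4,15/8,31/16]  R=[125/64,63/32,2]  → 249/128
val_10 [BBRBBBBRRB]  L=[0,1,3/2,7/4,15/8,31/16,249/128]  R=[125/64,63/32,2]  → 499/256
val_11 [BBRBBBBRRBB]  L=[0,1,3/2,7/4,15/8,31/16,249/128,499/256]  R=[125/64,63/32,2]  → 999/512
val_12 [BBRBBBBRRBBR]  L=[0,1,3/2,7/4,15/8,31/16,249/128,499/256]  R=[999/512,125/64,63/32,2]  → 1997/1024
val_13 [BBRBBBBRRBBRB]  L=[0,1,3/2,7/4,15/8,31/16,249/128,499/256,1997/1024]  R=[999/512,125/64,63/32,2]  → 3995/2048
val_14 [BBRBBBBRRBBRBR]  L=[0,1,3/2,7/4,15/8,31/16,249/128,499/256,1997/1024]  R=[3995/2048,999/512,125/64,63/32,2]  → 7989/4096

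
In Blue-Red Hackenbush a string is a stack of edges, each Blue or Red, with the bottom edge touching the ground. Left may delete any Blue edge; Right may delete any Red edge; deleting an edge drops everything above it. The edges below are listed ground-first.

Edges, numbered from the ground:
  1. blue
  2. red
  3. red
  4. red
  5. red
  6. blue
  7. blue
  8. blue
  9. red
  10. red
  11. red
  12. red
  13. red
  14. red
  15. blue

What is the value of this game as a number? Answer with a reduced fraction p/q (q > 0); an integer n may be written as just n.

1795/16384

Recurse on prefixes of the 15-edge string blue red red red red blue blue blue red red red red red red blue:
val(b) = { 0 | · } -> 1
val(br) = { 0 | 1 } -> 1/2
val(brr) = { 0 | 1/2; 1 } -> 1/4
val(brrr) = { 0 | 1/4; 1/2; 1 } -> 1/8
val(brrrr) = { 0 | 1/8; 1/4; 1/2; 1 } -> 1/16
val(brrrrb) = { 0; 1/16 | 1/8; 1/4; 1/2; 1 } -> 3/32
val(brrrrbb) = { 0; 1/16; 3/32 | 1/8; 1/4; 1/2; 1 } -> 7/64
val(brrrrbbb) = { 0; 1/16; 3/32; 7/64 | 1/8; 1/4; 1/2; 1 } -> 15/128
val(brrrrbbbr) = { 0; 1/16; 3/32; 7/64 | 15/128; 1/8; 1/4; 1/2; 1 } -> 29/256
val(brrrrbbbrr) = { 0; 1/16; 3/32; 7/64 | 29/256; 15/128; 1/8; 1/4; 1/2; 1 } -> 57/512
val(brrrrbbbrrr) = { 0; 1/16; 3/32; 7/64 | 57/512; 29/256; 15/128; 1/8; 1/4; 1/2; 1 } -> 113/1024
val(brrrrbbbrrrr) = { 0; 1/16; 3/32; 7/64 | 113/1024; 57/512; 29/256; 15/128; 1/8; 1/4; 1/2; 1 } -> 225/2048
val(brrrrbbbrrrrr) = { 0; 1/16; 3/32; 7/64 | 225/2048; 113/1024; 57/512; 29/256; 15/128; 1/8; 1/4; 1/2; 1 } -> 449/4096
val(brrrrbbbrrrrrr) = { 0; 1/16; 3/32; 7/64 | 449/4096; 225/2048; 113/1024; 57/512; 29/256; 15/128; 1/8; 1/4; 1/2; 1 } -> 897/8192
val(brrrrbbbrrrrrrb) = { 0; 1/16; 3/32; 7/64; 897/8192 | 449/4096; 225/2048; 113/1024; 57/512; 29/256; 15/128; 1/8; 1/4; 1/2; 1 } -> 1795/16384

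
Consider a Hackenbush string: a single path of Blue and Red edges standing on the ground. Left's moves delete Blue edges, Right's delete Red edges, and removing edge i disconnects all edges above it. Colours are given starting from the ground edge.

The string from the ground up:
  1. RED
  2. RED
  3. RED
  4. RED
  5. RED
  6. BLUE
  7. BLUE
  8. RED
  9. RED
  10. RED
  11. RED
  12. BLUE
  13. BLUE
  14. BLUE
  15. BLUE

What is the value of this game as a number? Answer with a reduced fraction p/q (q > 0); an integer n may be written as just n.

-4577/1024

Build val(s[:k]) for k = 1..15, string s = RED RED RED RED RED BLUE BLUE RED RED RED RED BLUE BLUE BLUE BLUE.
step 1: add RED to get R; options L={  } R={ 0 } = -1
step 2: add RED to get RR; options L={  } R={ -1,0 } = -2
step 3: add RED to get RRR; options L={  } R={ -2,-1,0 } = -3
step 4: add RED to get RRRR; options L={  } R={ -3,-2,-1,0 } = -4
step 5: add RED to get RRRRR; options L={  } R={ -4,-3,-2,-1,0 } = -5
step 6: add BLUE to get RRRRRB; options L={ -5 } R={ -4,-3,-2,-1,0 } = -9/2
step 7: add BLUE to get RRRRRBB; options L={ -5,-9/2 } R={ -4,-3,-2,-1,0 } = -17/4
step 8: add RED to get RRRRRBBR; options L={ -5,-9/2 } R={ -17/4,-4,-3,-2,-1,0 } = -35/8
step 9: add RED to get RRRRRBBRR; options L={ -5,-9/2 } R={ -35/8,-17/4,-4,-3,-2,-1,0 } = -71/16
step 10: add RED to get RRRRRBBRRR; options L={ -5,-9/2 } R={ -71/16,-35/8,-17/4,-4,-3,-2,-1,0 } = -143/32
step 11: add RED to get RRRRRBBRRRR; options L={ -5,-9/2 } R={ -143/32,-71/16,-35/8,-17/4,-4,-3,-2,-1,0 } = -287/64
step 12: add BLUE to get RRRRRBBRRRRB; options L={ -5,-9/2,-287/64 } R={ -143/32,-71/16,-35/8,-17/4,-4,-3,-2,-1,0 } = -573/128
step 13: add BLUE to get RRRRRBBRRRRBB; options L={ -5,-9/2,-287/64,-573/128 } R={ -143/32,-71/16,-35/8,-17/4,-4,-3,-2,-1,0 } = -1145/256
step 14: add BLUE to get RRRRRBBRRRRBBB; options L={ -5,-9/2,-287/64,-573/128,-1145/256 } R={ -143/32,-71/16,-35/8,-17/4,-4,-3,-2,-1,0 } = -2289/512
step 15: add BLUE to get RRRRRBBRRRRBBBB; options L={ -5,-9/2,-287/64,-573/128,-1145/256,-2289/512 } R={ -143/32,-71/16,-35/8,-17/4,-4,-3,-2,-1,0 } = -4577/1024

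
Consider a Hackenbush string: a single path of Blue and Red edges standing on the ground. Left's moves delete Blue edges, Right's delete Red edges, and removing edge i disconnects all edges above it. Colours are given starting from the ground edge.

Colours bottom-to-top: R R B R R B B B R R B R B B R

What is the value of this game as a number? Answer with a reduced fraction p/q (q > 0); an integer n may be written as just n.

-14547/8192

step 1: add R to get R; options L={ · } R={ 0 } gives -1
step 2: add R to get RR; options L={ · } R={ -1; 0 } gives -2
step 3: add B to get RRB; options L={ -2 } R={ -1; 0 } gives -3/2
step 4: add R to get RRBR; options L={ -2 } R={ -3/2; -1; 0 } gives -7/4
step 5: add R to get RRBRR; options L={ -2 } R={ -7/4; -3/2; -1; 0 } gives -15/8
step 6: add B to get RRBRRB; options L={ -2; -15/8 } R={ -7/4; -3/2; -1; 0 } gives -29/16
step 7: add B to get RRBRRBB; options L={ -2; -15/8; -29/16 } R={ -7/4; -3/2; -1; 0 } gives -57/32
step 8: add B to get RRBRRBBB; options L={ -2; -15/8; -29/16; -57/32 } R={ -7/4; -3/2; -1; 0 } gives -113/64
step 9: add R to get RRBRRBBBR; options L={ -2; -15/8; -29/16; -57/32 } R={ -113/64; -7/4; -3/2; -1; 0 } gives -227/128
step 10: add R to get RRBRRBBBRR; options L={ -2; -15/8; -29/16; -57/32 } R={ -227/128; -113/64; -7/4; -3/2; -1; 0 } gives -455/256
step 11: add B to get RRBRRBBBRRB; options L={ -2; -15/8; -29/16; -57/32; -455/256 } R={ -227/128; -113/64; -7/4; -3/2; -1; 0 } gives -909/512
step 12: add R to get RRBRRBBBRRBR; options L={ -2; -15/8; -29/16; -57/32; -455/256 } R={ -909/512; -227/128; -113/64; -7/4; -3/2; -1; 0 } gives -1819/1024
step 13: add B to get RRBRRBBBRRBRB; options L={ -2; -15/8; -29/16; -57/32; -455/256; -1819/1024 } R={ -909/512; -227/128; -113/64; -7/4; -3/2; -1; 0 } gives -3637/2048
step 14: add B to get RRBRRBBBRRBRBB; options L={ -2; -15/8; -29/16; -57/32; -455/256; -1819/1024; -3637/2048 } R={ -909/512; -227/128; -113/64; -7/4; -3/2; -1; 0 } gives -7273/4096
step 15: add R to get RRBRRBBBRRBRBBR; options L={ -2; -15/8; -29/16; -57/32; -455/256; -1819/1024; -3637/2048 } R={ -7273/4096; -909/512; -227/128; -113/64; -7/4; -3/2; -1; 0 } gives -14547/8192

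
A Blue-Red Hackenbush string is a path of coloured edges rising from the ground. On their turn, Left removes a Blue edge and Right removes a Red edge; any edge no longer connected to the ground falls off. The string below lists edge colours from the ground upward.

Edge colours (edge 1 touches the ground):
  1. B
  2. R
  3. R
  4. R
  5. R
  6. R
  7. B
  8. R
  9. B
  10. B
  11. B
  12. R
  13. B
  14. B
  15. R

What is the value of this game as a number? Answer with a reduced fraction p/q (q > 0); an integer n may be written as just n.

Build G(s[:k]) for k = 1..15, string s = B R R R R R B R B B B R B B R.
G(B) = { 0 | ∅ } ⇒ 1
G(BR) = { 0 | 1 } ⇒ 1/2
G(BRR) = { 0 | 1/2; 1 } ⇒ 1/4
G(BRRR) = { 0 | 1/4; 1/2; 1 } ⇒ 1/8
G(BRRRR) = { 0 | 1/8; 1/4; 1/2; 1 } ⇒ 1/16
G(BRRRRR) = { 0 | 1/16; 1/8; 1/4; 1/2; 1 } ⇒ 1/32
G(BRRRRRB) = { 0; 1/32 | 1/16; 1/8; 1/4; 1/2; 1 } ⇒ 3/64
G(BRRRRRBR) = { 0; 1/32 | 3/64; 1/16; 1/8; 1/4; 1/2; 1 } ⇒ 5/128
G(BRRRRRBRB) = { 0; 1/32; 5/128 | 3/64; 1/16; 1/8; 1/4; 1/2; 1 } ⇒ 11/256
G(BRRRRRBRBB) = { 0; 1/32; 5/128; 11/256 | 3/64; 1/16; 1/8; 1/4; 1/2; 1 } ⇒ 23/512
G(BRRRRRBRBBB) = { 0; 1/32; 5/128; 11/256; 23/512 | 3/64; 1/16; 1/8; 1/4; 1/2; 1 } ⇒ 47/1024
G(BRRRRRBRBBBR) = { 0; 1/32; 5/128; 11/256; 23/512 | 47/1024; 3/64; 1/16; 1/8; 1/4; 1/2; 1 } ⇒ 93/2048
G(BRRRRRBRBBBRB) = { 0; 1/32; 5/128; 11/256; 23/512; 93/2048 | 47/1024; 3/64; 1/16; 1/8; 1/4; 1/2; 1 } ⇒ 187/4096
G(BRRRRRBRBBBRBB) = { 0; 1/32; 5/128; 11/256; 23/512; 93/2048; 187/4096 | 47/1024; 3/64; 1/16; 1/8; 1/4; 1/2; 1 } ⇒ 375/8192
G(BRRRRRBRBBBRBBR) = { 0; 1/32; 5/128; 11/256; 23/512; 93/2048; 187/4096 | 375/8192; 47/1024; 3/64; 1/16; 1/8; 1/4; 1/2; 1 } ⇒ 749/16384

749/16384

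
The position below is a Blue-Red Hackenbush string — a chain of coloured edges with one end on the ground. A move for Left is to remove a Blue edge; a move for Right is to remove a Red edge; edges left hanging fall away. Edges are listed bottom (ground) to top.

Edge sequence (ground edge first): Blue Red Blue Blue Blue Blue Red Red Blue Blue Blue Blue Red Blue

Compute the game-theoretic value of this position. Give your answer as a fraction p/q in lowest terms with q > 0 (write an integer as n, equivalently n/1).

Recurse on prefixes of the 14-edge string Blue Red Blue Blue Blue Blue Red Red Blue Blue Blue Blue Red Blue:
1 of 14 · B · max L 0 · min R +∞ -> 1
2 of 14 · BR · max L 0 · min R 1 -> 1/2
3 of 14 · BRB · max L 1/2 · min R 1 -> 3/4
4 of 14 · BRBB · max L 3/4 · min R 1 -> 7/8
5 of 14 · BRBBB · max L 7/8 · min R 1 -> 15/16
6 of 14 · BRBBBB · max L 15/16 · min R 1 -> 31/32
7 of 14 · BRBBBBR · max L 15/16 · min R 31/32 -> 61/64
8 of 14 · BRBBBBRR · max L 15/16 · min R 61/64 -> 121/128
9 of 14 · BRBBBBRRB · max L 121/128 · min R 61/64 -> 243/256
10 of 14 · BRBBBBRRBB · max L 243/256 · min R 61/64 -> 487/512
11 of 14 · BRBBBBRRBBB · max L 487/512 · min R 61/64 -> 975/1024
12 of 14 · BRBBBBRRBBBB · max L 975/1024 · min R 61/64 -> 1951/2048
13 of 14 · BRBBBBRRBBBBR · max L 975/1024 · min R 1951/2048 -> 3901/4096
14 of 14 · BRBBBBRRBBBBRB · max L 3901/4096 · min R 1951/2048 -> 7803/8192

7803/8192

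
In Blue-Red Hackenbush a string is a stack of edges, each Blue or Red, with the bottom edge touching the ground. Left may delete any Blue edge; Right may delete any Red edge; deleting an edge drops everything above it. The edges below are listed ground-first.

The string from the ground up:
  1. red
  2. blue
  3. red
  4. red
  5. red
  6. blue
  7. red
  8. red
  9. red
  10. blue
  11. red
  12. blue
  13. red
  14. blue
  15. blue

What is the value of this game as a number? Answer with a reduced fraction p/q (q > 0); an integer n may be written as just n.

Prefix values for red blue red red red blue red red red blue red blue red blue blue via {L|R} + simplicity:
r: Left { · }, Right { 0 } -> simplest -1
rb: Left { -1 }, Right { 0 } -> simplest -1/2
rbr: Left { -1 }, Right { -1/2 0 } -> simplest -3/4
rbrr: Left { -1 }, Right { -3/4 -1/2 0 } -> simplest -7/8
rbrrr: Left { -1 }, Right { -7/8 -3/4 -1/2 0 } -> simplest -15/16
rbrrrb: Left { -1 -15/16 }, Right { -7/8 -3/4 -1/2 0 } -> simplest -29/32
rbrrrbr: Left { -1 -15/16 }, Right { -29/32 -7/8 -3/4 -1/2 0 } -> simplest -59/64
rbrrrbrr: Left { -1 -15/16 }, Right { -59/64 -29/32 -7/8 -3/4 -1/2 0 } -> simplest -119/128
rbrrrbrrr: Left { -1 -15/16 }, Right { -119/128 -59/64 -29/32 -7/8 -3/4 -1/2 0 } -> simplest -239/256
rbrrrbrrrb: Left { -1 -15/16 -239/256 }, Right { -119/128 -59/64 -29/32 -7/8 -3/4 -1/2 0 } -> simplest -477/512
rbrrrbrrrbr: Left { -1 -15/16 -239/256 }, Right { -477/512 -119/128 -59/64 -29/32 -7/8 -3/4 -1/2 0 } -> simplest -955/1024
rbrrrbrrrbrb: Left { -1 -15/16 -239/256 -955/1024 }, Right { -477/512 -119/128 -59/64 -29/32 -7/8 -3/4 -1/2 0 } -> simplest -1909/2048
rbrrrbrrrbrbr: Left { -1 -15/16 -239/256 -955/1024 }, Right { -1909/2048 -477/512 -119/128 -59/64 -29/32 -7/8 -3/4 -1/2 0 } -> simplest -3819/4096
rbrrrbrrrbrbrb: Left { -1 -15/16 -239/256 -955/1024 -3819/4096 }, Right { -1909/2048 -477/512 -119/128 -59/64 -29/32 -7/8 -3/4 -1/2 0 } -> simplest -7637/8192
rbrrrbrrrbrbrbb: Left { -1 -15/16 -239/256 -955/1024 -3819/4096 -7637/8192 }, Right { -1909/2048 -477/512 -119/128 -59/64 -29/32 -7/8 -3/4 -1/2 0 } -> simplest -15273/16384

-15273/16384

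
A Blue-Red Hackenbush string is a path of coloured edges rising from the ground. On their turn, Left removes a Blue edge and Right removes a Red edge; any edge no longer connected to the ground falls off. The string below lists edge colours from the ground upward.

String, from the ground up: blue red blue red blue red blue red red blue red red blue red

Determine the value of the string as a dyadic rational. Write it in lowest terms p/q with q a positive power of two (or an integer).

5413/8192

Recurse on prefixes of the 14-edge string blue red blue red blue red blue red red blue red red blue red:
edge 1 of 14 (blue): { 0 | (no moves) } — 1
edge 2 of 14 (red): { 0 | 1 } — 1/2
edge 3 of 14 (blue): { 0,1/2 | 1 } — 3/4
edge 4 of 14 (red): { 0,1/2 | 3/4,1 } — 5/8
edge 5 of 14 (blue): { 0,1/2,5/8 | 3/4,1 } — 11/16
edge 6 of 14 (red): { 0,1/2,5/8 | 11/16,3/4,1 } — 21/32
edge 7 of 14 (blue): { 0,1/2,5/8,21/32 | 11/16,3/4,1 } — 43/64
edge 8 of 14 (red): { 0,1/2,5/8,21/32 | 43/64,11/16,3/4,1 } — 85/128
edge 9 of 14 (red): { 0,1/2,5/8,21/32 | 85/128,43/64,11/16,3/4,1 } — 169/256
edge 10 of 14 (blue): { 0,1/2,5/8,21/32,169/256 | 85/128,43/64,11/16,3/4,1 } — 339/512
edge 11 of 14 (red): { 0,1/2,5/8,21/32,169/256 | 339/512,85/128,43/64,11/16,3/4,1 } — 677/1024
edge 12 of 14 (red): { 0,1/2,5/8,21/32,169/256 | 677/1024,339/512,85/128,43/64,11/16,3/4,1 } — 1353/2048
edge 13 of 14 (blue): { 0,1/2,5/8,21/32,169/256,1353/2048 | 677/1024,339/512,85/128,43/64,11/16,3/4,1 } — 2707/4096
edge 14 of 14 (red): { 0,1/2,5/8,21/32,169/256,1353/2048 | 2707/4096,677/1024,339/512,85/128,43/64,11/16,3/4,1 } — 5413/8192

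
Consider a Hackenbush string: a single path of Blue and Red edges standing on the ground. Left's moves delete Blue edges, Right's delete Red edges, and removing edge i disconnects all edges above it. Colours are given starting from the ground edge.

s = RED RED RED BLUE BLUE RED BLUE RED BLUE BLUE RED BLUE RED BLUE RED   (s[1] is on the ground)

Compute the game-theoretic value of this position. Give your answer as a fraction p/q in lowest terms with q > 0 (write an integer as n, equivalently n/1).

-9515/4096

Build g(s[:k]) for k = 1..15, string s = RED RED RED BLUE BLUE RED BLUE RED BLUE BLUE RED BLUE RED BLUE RED.
edge 1 of 15 (RED): { — | 0 } = -1
edge 2 of 15 (RED): { — | -1 0 } = -2
edge 3 of 15 (RED): { — | -2 -1 0 } = -3
edge 4 of 15 (BLUE): { -3 | -2 -1 0 } = -5/2
edge 5 of 15 (BLUE): { -3 -5/2 | -2 -1 0 } = -9/4
edge 6 of 15 (RED): { -3 -5/2 | -9/4 -2 -1 0 } = -19/8
edge 7 of 15 (BLUE): { -3 -5/2 -19/8 | -9/4 -2 -1 0 } = -37/16
edge 8 of 15 (RED): { -3 -5/2 -19/8 | -37/16 -9/4 -2 -1 0 } = -75/32
edge 9 of 15 (BLUE): { -3 -5/2 -19/8 -75/32 | -37/16 -9/4 -2 -1 0 } = -149/64
edge 10 of 15 (BLUE): { -3 -5/2 -19/8 -75/32 -149/64 | -37/16 -9/4 -2 -1 0 } = -297/128
edge 11 of 15 (RED): { -3 -5/2 -19/8 -75/32 -149/64 | -297/128 -37/16 -9/4 -2 -1 0 } = -595/256
edge 12 of 15 (BLUE): { -3 -5/2 -19/8 -75/32 -149/64 -595/256 | -297/128 -37/16 -9/4 -2 -1 0 } = -1189/512
edge 13 of 15 (RED): { -3 -5/2 -19/8 -75/32 -149/64 -595/256 | -1189/512 -297/128 -37/16 -9/4 -2 -1 0 } = -2379/1024
edge 14 of 15 (BLUE): { -3 -5/2 -19/8 -75/32 -149/64 -595/256 -2379/1024 | -1189/512 -297/128 -37/16 -9/4 -2 -1 0 } = -4757/2048
edge 15 of 15 (RED): { -3 -5/2 -19/8 -75/32 -149/64 -595/256 -2379/1024 | -4757/2048 -1189/512 -297/128 -37/16 -9/4 -2 -1 0 } = -9515/4096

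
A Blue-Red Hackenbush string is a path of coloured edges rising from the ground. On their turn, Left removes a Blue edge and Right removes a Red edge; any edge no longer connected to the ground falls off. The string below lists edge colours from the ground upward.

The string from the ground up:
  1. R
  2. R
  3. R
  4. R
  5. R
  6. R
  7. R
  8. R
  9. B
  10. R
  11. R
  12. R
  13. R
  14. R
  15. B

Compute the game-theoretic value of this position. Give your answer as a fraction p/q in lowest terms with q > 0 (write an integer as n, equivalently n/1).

Prefix values for R R R R R R R R B R R R R R B via {L|R} + simplicity:
v_1 [R]  L=[∅]  R=[0]  → -1
v_2 [RR]  L=[∅]  R=[-1; 0]  → -2
v_3 [RRR]  L=[∅]  R=[-2; -1; 0]  → -3
v_4 [RRRR]  L=[∅]  R=[-3; -2; -1; 0]  → -4
v_5 [RRRRR]  L=[∅]  R=[-4; -3; -2; -1; 0]  → -5
v_6 [RRRRRR]  L=[∅]  R=[-5; -4; -3; -2; -1; 0]  → -6
v_7 [RRRRRRR]  L=[∅]  R=[-6; -5; -4; -3; -2; -1; 0]  → -7
v_8 [RRRRRRRR]  L=[∅]  R=[-7; -6; -5; -4; -3; -2; -1; 0]  → -8
v_9 [RRRRRRRRB]  L=[-8]  R=[-7; -6; -5; -4; -3; -2; -1; 0]  → -15/2
v_10 [RRRRRRRRBR]  L=[-8]  R=[-15/2; -7; -6; -5; -4; -3; -2; -1; 0]  → -31/4
v_11 [RRRRRRRRBRR]  L=[-8]  R=[-31/4; -15/2; -7; -6; -5; -4; -3; -2; -1; 0]  → -63/8
v_12 [RRRRRRRRBRRR]  L=[-8]  R=[-63/8; -31/4; -15/2; -7; -6; -5; -4; -3; -2; -1; 0]  → -127/16
v_13 [RRRRRRRRBRRRR]  L=[-8]  R=[-127/16; -63/8; -31/4; -15/2; -7; -6; -5; -4; -3; -2; -1; 0]  → -255/32
v_14 [RRRRRRRRBRRRRR]  L=[-8]  R=[-255/32; -127/16; -63/8; -31/4; -15/2; -7; -6; -5; -4; -3; -2; -1; 0]  → -511/64
v_15 [RRRRRRRRBRRRRRB]  L=[-8; -511/64]  R=[-255/32; -127/16; -63/8; -31/4; -15/2; -7; -6; -5; -4; -3; -2; -1; 0]  → -1021/128

-1021/128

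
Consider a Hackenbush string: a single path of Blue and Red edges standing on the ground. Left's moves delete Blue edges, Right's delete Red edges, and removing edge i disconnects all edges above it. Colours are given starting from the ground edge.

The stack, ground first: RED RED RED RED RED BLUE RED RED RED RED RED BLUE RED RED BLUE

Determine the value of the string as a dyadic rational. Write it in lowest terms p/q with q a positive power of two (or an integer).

R: Left { — }, Right { 0 } = simplest -1
RR: Left { — }, Right { -1 0 } = simplest -2
RRR: Left { — }, Right { -2 -1 0 } = simplest -3
RRRR: Left { — }, Right { -3 -2 -1 0 } = simplest -4
RRRRR: Left { — }, Right { -4 -3 -2 -1 0 } = simplest -5
RRRRRB: Left { -5 }, Right { -4 -3 -2 -1 0 } = simplest -9/2
RRRRRBR: Left { -5 }, Right { -9/2 -4 -3 -2 -1 0 } = simplest -19/4
RRRRRBRR: Left { -5 }, Right { -19/4 -9/2 -4 -3 -2 -1 0 } = simplest -39/8
RRRRRBRRR: Left { -5 }, Right { -39/8 -19/4 -9/2 -4 -3 -2 -1 0 } = simplest -79/16
RRRRRBRRRR: Left { -5 }, Right { -79/16 -39/8 -19/4 -9/2 -4 -3 -2 -1 0 } = simplest -159/32
RRRRRBRRRRR: Left { -5 }, Right { -159/32 -79/16 -39/8 -19/4 -9/2 -4 -3 -2 -1 0 } = simplest -319/64
RRRRRBRRRRRB: Left { -5 -319/64 }, Right { -159/32 -79/16 -39/8 -19/4 -9/2 -4 -3 -2 -1 0 } = simplest -637/128
RRRRRBRRRRRBR: Left { -5 -319/64 }, Right { -637/128 -159/32 -79/16 -39/8 -19/4 -9/2 -4 -3 -2 -1 0 } = simplest -1275/256
RRRRRBRRRRRBRR: Left { -5 -319/64 }, Right { -1275/256 -637/128 -159/32 -79/16 -39/8 -19/4 -9/2 -4 -3 -2 -1 0 } = simplest -2551/512
RRRRRBRRRRRBRRB: Left { -5 -319/64 -2551/512 }, Right { -1275/256 -637/128 -159/32 -79/16 -39/8 -19/4 -9/2 -4 -3 -2 -1 0 } = simplest -5101/1024

-5101/1024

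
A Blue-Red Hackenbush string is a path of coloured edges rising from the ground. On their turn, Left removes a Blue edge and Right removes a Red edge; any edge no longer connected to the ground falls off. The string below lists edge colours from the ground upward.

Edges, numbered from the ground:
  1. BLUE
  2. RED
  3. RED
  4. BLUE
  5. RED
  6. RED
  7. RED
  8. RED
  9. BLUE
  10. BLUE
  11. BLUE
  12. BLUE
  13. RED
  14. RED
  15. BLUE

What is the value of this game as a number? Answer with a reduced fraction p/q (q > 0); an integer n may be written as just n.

Build value(s[:k]) for k = 1..15, string s = BLUE RED RED BLUE RED RED RED RED BLUE BLUE BLUE BLUE RED RED BLUE.
step 1: add BLUE to get B; options L={ 0 } R={ none } = 1
step 2: add RED to get BR; options L={ 0 } R={ 1 } = 1/2
step 3: add RED to get BRR; options L={ 0 } R={ 1/2, 1 } = 1/4
step 4: add BLUE to get BRRB; options L={ 0, 1/4 } R={ 1/2, 1 } = 3/8
step 5: add RED to get BRRBR; options L={ 0, 1/4 } R={ 3/8, 1/2, 1 } = 5/16
step 6: add RED to get BRRBRR; options L={ 0, 1/4 } R={ 5/16, 3/8, 1/2, 1 } = 9/32
step 7: add RED to get BRRBRRR; options L={ 0, 1/4 } R={ 9/32, 5/16, 3/8, 1/2, 1 } = 17/64
step 8: add RED to get BRRBRRRR; options L={ 0, 1/4 } R={ 17/64, 9/32, 5/16, 3/8, 1/2, 1 } = 33/128
step 9: add BLUE to get BRRBRRRRB; options L={ 0, 1/4, 33/128 } R={ 17/64, 9/32, 5/16, 3/8, 1/2, 1 } = 67/256
step 10: add BLUE to get BRRBRRRRBB; options L={ 0, 1/4, 33/128, 67/256 } R={ 17/64, 9/32, 5/16, 3/8, 1/2, 1 } = 135/512
step 11: add BLUE to get BRRBRRRRBBB; options L={ 0, 1/4, 33/128, 67/256, 135/512 } R={ 17/64, 9/32, 5/16, 3/8, 1/2, 1 } = 271/1024
step 12: add BLUE to get BRRBRRRRBBBB; options L={ 0, 1/4, 33/128, 67/256, 135/512, 271/1024 } R={ 17/64, 9/32, 5/16, 3/8, 1/2, 1 } = 543/2048
step 13: add RED to get BRRBRRRRBBBBR; options L={ 0, 1/4, 33/128, 67/256, 135/512, 271/1024 } R={ 543/2048, 17/64, 9/32, 5/16, 3/8, 1/2, 1 } = 1085/4096
step 14: add RED to get BRRBRRRRBBBBRR; options L={ 0, 1/4, 33/128, 67/256, 135/512, 271/1024 } R={ 1085/4096, 543/2048, 17/64, 9/32, 5/16, 3/8, 1/2, 1 } = 2169/8192
step 15: add BLUE to get BRRBRRRRBBBBRRB; options L={ 0, 1/4, 33/128, 67/256, 135/512, 271/1024, 2169/8192 } R={ 1085/4096, 543/2048, 17/64, 9/32, 5/16, 3/8, 1/2, 1 } = 4339/16384

4339/16384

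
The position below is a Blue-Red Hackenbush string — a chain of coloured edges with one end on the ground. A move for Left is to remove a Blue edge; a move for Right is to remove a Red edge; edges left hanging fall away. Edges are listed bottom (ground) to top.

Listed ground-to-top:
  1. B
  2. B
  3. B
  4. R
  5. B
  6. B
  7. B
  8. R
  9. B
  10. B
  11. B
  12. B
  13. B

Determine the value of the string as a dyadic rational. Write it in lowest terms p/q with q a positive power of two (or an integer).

3007/1024

g_1 [B]  L=[0]  R=[·]  -> 1
g_2 [BB]  L=[0 1]  R=[·]  -> 2
g_3 [BBB]  L=[0 1 2]  R=[·]  -> 3
g_4 [BBBR]  L=[0 1 2]  R=[3]  -> 5/2
g_5 [BBBRB]  L=[0 1 2 5/2]  R=[3]  -> 11/4
g_6 [BBBRBB]  L=[0 1 2 5/2 11/4]  R=[3]  -> 23/8
g_7 [BBBRBBB]  L=[0 1 2 5/2 11/4 23/8]  R=[3]  -> 47/16
g_8 [BBBRBBBR]  L=[0 1 2 5/2 11/4 23/8]  R=[47/16 3]  -> 93/32
g_9 [BBBRBBBRB]  L=[0 1 2 5/2 11/4 23/8 93/32]  R=[47/16 3]  -> 187/64
g_10 [BBBRBBBRBB]  L=[0 1 2 5/2 11/4 23/8 93/32 187/64]  R=[47/16 3]  -> 375/128
g_11 [BBBRBBBRBBB]  L=[0 1 2 5/2 11/4 23/8 93/32 187/64 375/128]  R=[47/16 3]  -> 751/256
g_12 [BBBRBBBRBBBB]  L=[0 1 2 5/2 11/4 23/8 93/32 187/64 375/128 751/256]  R=[47/16 3]  -> 1503/512
g_13 [BBBRBBBRBBBBB]  L=[0 1 2 5/2 11/4 23/8 93/32 187/64 375/128 751/256 1503/512]  R=[47/16 3]  -> 3007/1024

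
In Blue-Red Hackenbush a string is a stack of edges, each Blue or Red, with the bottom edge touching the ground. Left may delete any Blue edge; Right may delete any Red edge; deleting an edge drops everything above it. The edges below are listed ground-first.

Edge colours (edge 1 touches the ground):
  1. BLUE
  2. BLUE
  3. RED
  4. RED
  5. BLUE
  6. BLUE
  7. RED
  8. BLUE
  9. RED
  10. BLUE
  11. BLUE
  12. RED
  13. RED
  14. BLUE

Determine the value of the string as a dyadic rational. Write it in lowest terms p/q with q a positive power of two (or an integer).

Prefix values for BLUE BLUE RED RED BLUE BLUE RED BLUE RED BLUE BLUE RED RED BLUE via {L|R} + simplicity:
1 of 14 · B · max L 0 · min R +∞ -> 1
2 of 14 · BB · max L 1 · min R +∞ -> 2
3 of 14 · BBR · max L 1 · min R 2 -> 3/2
4 of 14 · BBRR · max L 1 · min R 3/2 -> 5/4
5 of 14 · BBRRB · max L 5/4 · min R 3/2 -> 11/8
6 of 14 · BBRRBB · max L 11/8 · min R 3/2 -> 23/16
7 of 14 · BBRRBBR · max L 11/8 · min R 23/16 -> 45/32
8 of 14 · BBRRBBRB · max L 45/32 · min R 23/16 -> 91/64
9 of 14 · BBRRBBRBR · max L 45/32 · min R 91/64 -> 181/128
10 of 14 · BBRRBBRBRB · max L 181/128 · min R 91/64 -> 363/256
11 of 14 · BBRRBBRBRBB · max L 363/256 · min R 91/64 -> 727/512
12 of 14 · BBRRBBRBRBBR · max L 363/256 · min R 727/512 -> 1453/1024
13 of 14 · BBRRBBRBRBBRR · max L 363/256 · min R 1453/1024 -> 2905/2048
14 of 14 · BBRRBBRBRBBRRB · max L 2905/2048 · min R 1453/1024 -> 5811/4096

5811/4096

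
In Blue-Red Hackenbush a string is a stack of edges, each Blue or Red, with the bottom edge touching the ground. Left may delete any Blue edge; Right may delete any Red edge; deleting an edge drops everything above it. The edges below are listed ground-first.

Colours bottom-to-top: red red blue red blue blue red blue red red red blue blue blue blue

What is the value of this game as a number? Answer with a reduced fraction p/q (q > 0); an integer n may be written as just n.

Build val(s[:k]) for k = 1..15, string s = red red blue red blue blue red blue red red red blue blue blue blue.
step 1: add red to get r; options L={  } R={ 0 } so -1
step 2: add red to get rr; options L={  } R={ -1 0 } so -2
step 3: add blue to get rrb; options L={ -2 } R={ -1 0 } so -3/2
step 4: add red to get rrbr; options L={ -2 } R={ -3/2 -1 0 } so -7/4
step 5: add blue to get rrbrb; options L={ -2 -7/4 } R={ -3/2 -1 0 } so -13/8
step 6: add blue to get rrbrbb; options L={ -2 -7/4 -13/8 } R={ -3/2 -1 0 } so -25/16
step 7: add red to get rrbrbbr; options L={ -2 -7/4 -13/8 } R={ -25/16 -3/2 -1 0 } so -51/32
step 8: add blue to get rrbrbbrb; options L={ -2 -7/4 -13/8 -51/32 } R={ -25/16 -3/2 -1 0 } so -101/64
step 9: add red to get rrbrbbrbr; options L={ -2 -7/4 -13/8 -51/32 } R={ -101/64 -25/16 -3/2 -1 0 } so -203/128
step 10: add red to get rrbrbbrbrr; options L={ -2 -7/4 -13/8 -51/32 } R={ -203/128 -101/64 -25/16 -3/2 -1 0 } so -407/256
step 11: add red to get rrbrbbrbrrr; options L={ -2 -7/4 -13/8 -51/32 } R={ -407/256 -203/128 -101/64 -25/16 -3/2 -1 0 } so -815/512
step 12: add blue to get rrbrbbrbrrrb; options L={ -2 -7/4 -13/8 -51/32 -815/512 } R={ -407/256 -203/128 -101/64 -25/16 -3/2 -1 0 } so -1629/1024
step 13: add blue to get rrbrbbrbrrrbb; options L={ -2 -7/4 -13/8 -51/32 -815/512 -1629/1024 } R={ -407/256 -203/128 -101/64 -25/16 -3/2 -1 0 } so -3257/2048
step 14: add blue to get rrbrbbrbrrrbbb; options L={ -2 -7/4 -13/8 -51/32 -815/512 -1629/1024 -3257/2048 } R={ -407/256 -203/128 -101/64 -25/16 -3/2 -1 0 } so -6513/4096
step 15: add blue to get rrbrbbrbrrrbbbb; options L={ -2 -7/4 -13/8 -51/32 -815/512 -1629/1024 -3257/2048 -6513/4096 } R={ -407/256 -203/128 -101/64 -25/16 -3/2 -1 0 } so -13025/8192

-13025/8192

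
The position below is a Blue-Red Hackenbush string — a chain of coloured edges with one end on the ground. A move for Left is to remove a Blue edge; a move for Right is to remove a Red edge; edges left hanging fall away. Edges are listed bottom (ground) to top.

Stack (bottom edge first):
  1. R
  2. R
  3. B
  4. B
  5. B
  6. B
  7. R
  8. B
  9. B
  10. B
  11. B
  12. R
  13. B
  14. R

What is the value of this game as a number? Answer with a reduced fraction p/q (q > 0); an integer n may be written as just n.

-4363/4096

Prefix values for R R B B B B R B B B B R B R via {L|R} + simplicity:
edge 1 of 14 (R): { (no moves) | 0 } -> -1
edge 2 of 14 (R): { (no moves) | -1; 0 } -> -2
edge 3 of 14 (B): { -2 | -1; 0 } -> -3/2
edge 4 of 14 (B): { -2; -3/2 | -1; 0 } -> -5/4
edge 5 of 14 (B): { -2; -3/2; -5/4 | -1; 0 } -> -9/8
edge 6 of 14 (B): { -2; -3/2; -5/4; -9/8 | -1; 0 } -> -17/16
edge 7 of 14 (R): { -2; -3/2; -5/4; -9/8 | -17/16; -1; 0 } -> -35/32
edge 8 of 14 (B): { -2; -3/2; -5/4; -9/8; -35/32 | -17/16; -1; 0 } -> -69/64
edge 9 of 14 (B): { -2; -3/2; -5/4; -9/8; -35/32; -69/64 | -17/16; -1; 0 } -> -137/128
edge 10 of 14 (B): { -2; -3/2; -5/4; -9/8; -35/32; -69/64; -137/128 | -17/16; -1; 0 } -> -273/256
edge 11 of 14 (B): { -2; -3/2; -5/4; -9/8; -35/32; -69/64; -137/128; -273/256 | -17/16; -1; 0 } -> -545/512
edge 12 of 14 (R): { -2; -3/2; -5/4; -9/8; -35/32; -69/64; -137/128; -273/256 | -545/512; -17/16; -1; 0 } -> -1091/1024
edge 13 of 14 (B): { -2; -3/2; -5/4; -9/8; -35/32; -69/64; -137/128; -273/256; -1091/1024 | -545/512; -17/16; -1; 0 } -> -2181/2048
edge 14 of 14 (R): { -2; -3/2; -5/4; -9/8; -35/32; -69/64; -137/128; -273/256; -1091/1024 | -2181/2048; -545/512; -17/16; -1; 0 } -> -4363/4096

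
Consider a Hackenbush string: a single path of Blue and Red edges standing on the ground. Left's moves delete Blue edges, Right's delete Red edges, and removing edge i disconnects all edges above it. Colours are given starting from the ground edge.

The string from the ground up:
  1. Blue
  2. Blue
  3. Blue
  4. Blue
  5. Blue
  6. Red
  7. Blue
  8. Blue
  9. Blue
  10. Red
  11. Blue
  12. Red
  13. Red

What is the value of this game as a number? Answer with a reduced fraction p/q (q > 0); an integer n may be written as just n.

1257/256

Build val(s[:k]) for k = 1..13, string s = Blue Blue Blue Blue Blue Red Blue Blue Blue Red Blue Red Red.
edge 1 of 13 (Blue): { 0 | ∅ } → 1
edge 2 of 13 (Blue): { 0; 1 | ∅ } → 2
edge 3 of 13 (Blue): { 0; 1; 2 | ∅ } → 3
edge 4 of 13 (Blue): { 0; 1; 2; 3 | ∅ } → 4
edge 5 of 13 (Blue): { 0; 1; 2; 3; 4 | ∅ } → 5
edge 6 of 13 (Red): { 0; 1; 2; 3; 4 | 5 } → 9/2
edge 7 of 13 (Blue): { 0; 1; 2; 3; 4; 9/2 | 5 } → 19/4
edge 8 of 13 (Blue): { 0; 1; 2; 3; 4; 9/2; 19/4 | 5 } → 39/8
edge 9 of 13 (Blue): { 0; 1; 2; 3; 4; 9/2; 19/4; 39/8 | 5 } → 79/16
edge 10 of 13 (Red): { 0; 1; 2; 3; 4; 9/2; 19/4; 39/8 | 79/16; 5 } → 157/32
edge 11 of 13 (Blue): { 0; 1; 2; 3; 4; 9/2; 19/4; 39/8; 157/32 | 79/16; 5 } → 315/64
edge 12 of 13 (Red): { 0; 1; 2; 3; 4; 9/2; 19/4; 39/8; 157/32 | 315/64; 79/16; 5 } → 629/128
edge 13 of 13 (Red): { 0; 1; 2; 3; 4; 9/2; 19/4; 39/8; 157/32 | 629/128; 315/64; 79/16; 5 } → 1257/256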